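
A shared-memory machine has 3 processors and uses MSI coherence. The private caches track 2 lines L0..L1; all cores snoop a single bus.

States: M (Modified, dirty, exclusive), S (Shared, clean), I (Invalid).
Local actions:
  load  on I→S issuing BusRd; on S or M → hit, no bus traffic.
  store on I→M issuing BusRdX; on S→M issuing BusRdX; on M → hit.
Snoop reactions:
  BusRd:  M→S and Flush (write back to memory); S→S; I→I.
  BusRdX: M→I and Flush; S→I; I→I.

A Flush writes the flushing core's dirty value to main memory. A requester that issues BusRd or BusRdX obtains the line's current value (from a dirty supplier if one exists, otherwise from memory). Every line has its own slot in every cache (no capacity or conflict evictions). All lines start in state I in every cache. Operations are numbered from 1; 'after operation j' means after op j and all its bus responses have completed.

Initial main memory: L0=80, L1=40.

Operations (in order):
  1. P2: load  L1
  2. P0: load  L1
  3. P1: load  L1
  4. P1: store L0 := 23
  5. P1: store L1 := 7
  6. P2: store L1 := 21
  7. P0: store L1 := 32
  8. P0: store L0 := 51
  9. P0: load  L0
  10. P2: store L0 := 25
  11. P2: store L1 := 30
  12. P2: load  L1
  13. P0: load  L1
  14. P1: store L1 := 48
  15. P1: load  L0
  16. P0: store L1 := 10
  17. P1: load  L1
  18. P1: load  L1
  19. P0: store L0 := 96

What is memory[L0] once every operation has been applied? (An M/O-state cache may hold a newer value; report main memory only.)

1. P2: load  L1  bus=[BusRd]  L1: P0=I P1=I P2=S  mem[L1]=40
2. P0: load  L1  bus=[BusRd]  L1: P0=S P1=I P2=S  mem[L1]=40
3. P1: load  L1  bus=[BusRd]  L1: P0=S P1=S P2=S  mem[L1]=40
4. P1: store L0 := 23  bus=[BusRdX]  L0: P0=I P1=M P2=I  mem[L0]=80
5. P1: store L1 := 7  bus=[BusRdX]  L1: P0=I P1=M P2=I  mem[L1]=40
6. P2: store L1 := 21  bus=[BusRdX,Flush]  L1: P0=I P1=I P2=M  mem[L1]=7
7. P0: store L1 := 32  bus=[BusRdX,Flush]  L1: P0=M P1=I P2=I  mem[L1]=21
8. P0: store L0 := 51  bus=[BusRdX,Flush]  L0: P0=M P1=I P2=I  mem[L0]=23
9. P0: load  L0  bus=[-]  L0: P0=M P1=I P2=I  mem[L0]=23
10. P2: store L0 := 25  bus=[BusRdX,Flush]  L0: P0=I P1=I P2=M  mem[L0]=51
11. P2: store L1 := 30  bus=[BusRdX,Flush]  L1: P0=I P1=I P2=M  mem[L1]=32
12. P2: load  L1  bus=[-]  L1: P0=I P1=I P2=M  mem[L1]=32
13. P0: load  L1  bus=[BusRd,Flush]  L1: P0=S P1=I P2=S  mem[L1]=30
14. P1: store L1 := 48  bus=[BusRdX]  L1: P0=I P1=M P2=I  mem[L1]=30
15. P1: load  L0  bus=[BusRd,Flush]  L0: P0=I P1=S P2=S  mem[L0]=25
16. P0: store L1 := 10  bus=[BusRdX,Flush]  L1: P0=M P1=I P2=I  mem[L1]=48
17. P1: load  L1  bus=[BusRd,Flush]  L1: P0=S P1=S P2=I  mem[L1]=10
18. P1: load  L1  bus=[-]  L1: P0=S P1=S P2=I  mem[L1]=10
19. P0: store L0 := 96  bus=[BusRdX]  L0: P0=M P1=I P2=I  mem[L0]=25

memory[L0] = 25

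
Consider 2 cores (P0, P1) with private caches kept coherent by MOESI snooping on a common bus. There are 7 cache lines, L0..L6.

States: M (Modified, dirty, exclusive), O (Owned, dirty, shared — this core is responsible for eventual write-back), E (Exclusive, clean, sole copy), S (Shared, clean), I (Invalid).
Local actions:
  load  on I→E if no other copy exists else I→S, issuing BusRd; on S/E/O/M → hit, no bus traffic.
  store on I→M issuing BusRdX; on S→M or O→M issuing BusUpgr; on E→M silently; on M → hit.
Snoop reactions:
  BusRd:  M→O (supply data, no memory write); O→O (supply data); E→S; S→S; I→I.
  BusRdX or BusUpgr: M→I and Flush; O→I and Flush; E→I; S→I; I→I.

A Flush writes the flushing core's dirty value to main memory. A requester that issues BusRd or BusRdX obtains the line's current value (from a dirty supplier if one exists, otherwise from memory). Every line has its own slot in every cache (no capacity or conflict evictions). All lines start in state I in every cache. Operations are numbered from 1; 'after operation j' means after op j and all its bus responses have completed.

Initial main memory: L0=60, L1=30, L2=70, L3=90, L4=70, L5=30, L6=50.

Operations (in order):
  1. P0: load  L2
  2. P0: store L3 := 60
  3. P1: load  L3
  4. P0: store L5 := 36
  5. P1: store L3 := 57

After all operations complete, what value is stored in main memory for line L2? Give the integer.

memory[L2] = 70

  op1 P0: load  L2 → E/I on L2; bus BusRd; mem=70
  op2 P0: store L3 := 60 → M/I on L3; bus BusRdX; mem=90
  op3 P1: load  L3 → O/S on L3; bus BusRd; mem=90
  op4 P0: store L5 := 36 → M/I on L5; bus BusRdX; mem=30
  op5 P1: store L3 := 57 → I/M on L3; bus BusUpgr Flush; mem=60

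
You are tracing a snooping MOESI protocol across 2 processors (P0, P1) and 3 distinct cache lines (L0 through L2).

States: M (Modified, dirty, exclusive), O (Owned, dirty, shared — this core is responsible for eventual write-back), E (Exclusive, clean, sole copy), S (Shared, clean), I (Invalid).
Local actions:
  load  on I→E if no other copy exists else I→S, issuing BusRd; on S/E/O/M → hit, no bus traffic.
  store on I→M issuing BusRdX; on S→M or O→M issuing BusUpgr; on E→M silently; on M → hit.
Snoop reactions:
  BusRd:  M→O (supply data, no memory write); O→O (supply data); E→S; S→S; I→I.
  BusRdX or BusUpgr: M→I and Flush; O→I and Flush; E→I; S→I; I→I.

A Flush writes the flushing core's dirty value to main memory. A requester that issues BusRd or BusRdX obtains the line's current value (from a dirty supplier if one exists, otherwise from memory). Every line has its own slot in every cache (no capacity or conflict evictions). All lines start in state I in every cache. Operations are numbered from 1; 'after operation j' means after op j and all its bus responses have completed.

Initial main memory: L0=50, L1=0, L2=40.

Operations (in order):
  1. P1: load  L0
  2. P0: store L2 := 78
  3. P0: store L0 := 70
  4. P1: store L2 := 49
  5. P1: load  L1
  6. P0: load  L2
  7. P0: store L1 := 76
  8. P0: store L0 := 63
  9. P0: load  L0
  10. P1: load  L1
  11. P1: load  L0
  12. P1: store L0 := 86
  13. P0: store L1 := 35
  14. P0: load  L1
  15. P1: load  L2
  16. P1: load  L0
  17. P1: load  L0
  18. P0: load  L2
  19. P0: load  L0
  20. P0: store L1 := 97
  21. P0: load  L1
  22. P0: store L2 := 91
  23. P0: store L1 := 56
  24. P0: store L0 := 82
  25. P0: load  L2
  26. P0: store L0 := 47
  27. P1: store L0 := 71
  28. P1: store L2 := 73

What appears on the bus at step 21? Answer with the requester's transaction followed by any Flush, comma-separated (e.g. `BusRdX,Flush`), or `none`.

bus = none

step 1: P1: load  L0  ⟶  IE  (L0)  txn=BusRd  M[L0]=50
step 2: P0: store L2 := 78  ⟶  MI  (L2)  txn=BusRdX  M[L2]=40
step 3: P0: store L0 := 70  ⟶  MI  (L0)  txn=BusRdX  M[L0]=50
step 4: P1: store L2 := 49  ⟶  IM  (L2)  txn=BusRdX+Flush  M[L2]=78
step 5: P1: load  L1  ⟶  IE  (L1)  txn=BusRd  M[L1]=0
step 6: P0: load  L2  ⟶  SO  (L2)  txn=BusRd  M[L2]=78
step 7: P0: store L1 := 76  ⟶  MI  (L1)  txn=BusRdX  M[L1]=0
step 8: P0: store L0 := 63  ⟶  MI  (L0)  txn=∅  M[L0]=50
step 9: P0: load  L0  ⟶  MI  (L0)  txn=∅  M[L0]=50
step 10: P1: load  L1  ⟶  OS  (L1)  txn=BusRd  M[L1]=0
step 11: P1: load  L0  ⟶  OS  (L0)  txn=BusRd  M[L0]=50
step 12: P1: store L0 := 86  ⟶  IM  (L0)  txn=BusUpgr+Flush  M[L0]=63
step 13: P0: store L1 := 35  ⟶  MI  (L1)  txn=BusUpgr  M[L1]=0
step 14: P0: load  L1  ⟶  MI  (L1)  txn=∅  M[L1]=0
step 15: P1: load  L2  ⟶  SO  (L2)  txn=∅  M[L2]=78
step 16: P1: load  L0  ⟶  IM  (L0)  txn=∅  M[L0]=63
step 17: P1: load  L0  ⟶  IM  (L0)  txn=∅  M[L0]=63
step 18: P0: load  L2  ⟶  SO  (L2)  txn=∅  M[L2]=78
step 19: P0: load  L0  ⟶  SO  (L0)  txn=BusRd  M[L0]=63
step 20: P0: store L1 := 97  ⟶  MI  (L1)  txn=∅  M[L1]=0
step 21: P0: load  L1  ⟶  MI  (L1)  txn=∅  M[L1]=0
step 22: P0: store L2 := 91  ⟶  MI  (L2)  txn=BusUpgr+Flush  M[L2]=49
step 23: P0: store L1 := 56  ⟶  MI  (L1)  txn=∅  M[L1]=0
step 24: P0: store L0 := 82  ⟶  MI  (L0)  txn=BusUpgr+Flush  M[L0]=86
step 25: P0: load  L2  ⟶  MI  (L2)  txn=∅  M[L2]=49
step 26: P0: store L0 := 47  ⟶  MI  (L0)  txn=∅  M[L0]=86
step 27: P1: store L0 := 71  ⟶  IM  (L0)  txn=BusRdX+Flush  M[L0]=47
step 28: P1: store L2 := 73  ⟶  IM  (L2)  txn=BusRdX+Flush  M[L2]=91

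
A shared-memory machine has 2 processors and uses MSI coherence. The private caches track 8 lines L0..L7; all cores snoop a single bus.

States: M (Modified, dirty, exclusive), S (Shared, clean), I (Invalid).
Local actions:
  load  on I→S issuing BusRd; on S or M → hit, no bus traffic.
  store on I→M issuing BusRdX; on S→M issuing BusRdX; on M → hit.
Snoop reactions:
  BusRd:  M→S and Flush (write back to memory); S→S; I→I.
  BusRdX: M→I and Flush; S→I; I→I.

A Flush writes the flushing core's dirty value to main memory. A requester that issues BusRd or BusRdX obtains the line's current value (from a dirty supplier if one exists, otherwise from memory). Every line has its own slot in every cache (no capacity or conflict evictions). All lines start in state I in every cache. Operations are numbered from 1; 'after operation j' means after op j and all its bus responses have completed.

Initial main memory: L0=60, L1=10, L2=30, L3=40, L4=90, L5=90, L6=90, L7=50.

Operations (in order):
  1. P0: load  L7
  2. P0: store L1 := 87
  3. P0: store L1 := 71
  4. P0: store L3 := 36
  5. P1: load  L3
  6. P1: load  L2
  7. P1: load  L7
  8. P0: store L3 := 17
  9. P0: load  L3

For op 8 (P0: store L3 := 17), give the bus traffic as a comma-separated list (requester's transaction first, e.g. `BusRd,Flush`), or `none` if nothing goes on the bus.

  op1 P0: load  L7 → S/I on L7; bus BusRd; mem=50
  op2 P0: store L1 := 87 → M/I on L1; bus BusRdX; mem=10
  op3 P0: store L1 := 71 → M/I on L1; bus (none); mem=10
  op4 P0: store L3 := 36 → M/I on L3; bus BusRdX; mem=40
  op5 P1: load  L3 → S/S on L3; bus BusRd Flush; mem=36
  op6 P1: load  L2 → I/S on L2; bus BusRd; mem=30
  op7 P1: load  L7 → S/S on L7; bus BusRd; mem=50
  op8 P0: store L3 := 17 → M/I on L3; bus BusRdX; mem=36
  op9 P0: load  L3 → M/I on L3; bus (none); mem=36

bus = BusRdX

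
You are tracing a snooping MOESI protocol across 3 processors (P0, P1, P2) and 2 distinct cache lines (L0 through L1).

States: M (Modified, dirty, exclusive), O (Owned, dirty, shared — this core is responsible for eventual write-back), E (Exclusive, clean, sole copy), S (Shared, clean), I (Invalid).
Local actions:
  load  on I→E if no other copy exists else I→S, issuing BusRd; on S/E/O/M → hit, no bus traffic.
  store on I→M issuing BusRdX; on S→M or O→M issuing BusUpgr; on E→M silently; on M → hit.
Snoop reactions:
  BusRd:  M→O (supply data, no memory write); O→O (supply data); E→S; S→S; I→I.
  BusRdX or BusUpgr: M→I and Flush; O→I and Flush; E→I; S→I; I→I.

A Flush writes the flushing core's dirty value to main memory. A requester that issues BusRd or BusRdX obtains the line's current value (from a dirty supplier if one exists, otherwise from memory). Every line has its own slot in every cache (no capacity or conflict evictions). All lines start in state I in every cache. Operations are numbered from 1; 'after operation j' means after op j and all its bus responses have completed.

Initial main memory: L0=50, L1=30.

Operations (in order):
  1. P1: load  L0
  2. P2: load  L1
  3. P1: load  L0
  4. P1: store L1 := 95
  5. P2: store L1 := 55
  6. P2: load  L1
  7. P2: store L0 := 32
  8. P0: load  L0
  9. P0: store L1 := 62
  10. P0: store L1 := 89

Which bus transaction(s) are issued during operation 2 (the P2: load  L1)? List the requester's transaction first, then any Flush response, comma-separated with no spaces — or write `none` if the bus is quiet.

[1] P1: load  L0 | P0:I, P1:E(50), P2:I | bus: BusRd
[2] P2: load  L1 | P0:I, P1:I, P2:E(30) | bus: BusRd
[3] P1: load  L0 | P0:I, P1:E(50), P2:I | bus: none
[4] P1: store L1 := 95 | P0:I, P1:M(95), P2:I | bus: BusRdX
[5] P2: store L1 := 55 | P0:I, P1:I, P2:M(55) | bus: BusRdX,Flush
[6] P2: load  L1 | P0:I, P1:I, P2:M(55) | bus: none
[7] P2: store L0 := 32 | P0:I, P1:I, P2:M(32) | bus: BusRdX
[8] P0: load  L0 | P0:S(32), P1:I, P2:O(32) | bus: BusRd
[9] P0: store L1 := 62 | P0:M(62), P1:I, P2:I | bus: BusRdX,Flush
[10] P0: store L1 := 89 | P0:M(89), P1:I, P2:I | bus: none

bus = BusRd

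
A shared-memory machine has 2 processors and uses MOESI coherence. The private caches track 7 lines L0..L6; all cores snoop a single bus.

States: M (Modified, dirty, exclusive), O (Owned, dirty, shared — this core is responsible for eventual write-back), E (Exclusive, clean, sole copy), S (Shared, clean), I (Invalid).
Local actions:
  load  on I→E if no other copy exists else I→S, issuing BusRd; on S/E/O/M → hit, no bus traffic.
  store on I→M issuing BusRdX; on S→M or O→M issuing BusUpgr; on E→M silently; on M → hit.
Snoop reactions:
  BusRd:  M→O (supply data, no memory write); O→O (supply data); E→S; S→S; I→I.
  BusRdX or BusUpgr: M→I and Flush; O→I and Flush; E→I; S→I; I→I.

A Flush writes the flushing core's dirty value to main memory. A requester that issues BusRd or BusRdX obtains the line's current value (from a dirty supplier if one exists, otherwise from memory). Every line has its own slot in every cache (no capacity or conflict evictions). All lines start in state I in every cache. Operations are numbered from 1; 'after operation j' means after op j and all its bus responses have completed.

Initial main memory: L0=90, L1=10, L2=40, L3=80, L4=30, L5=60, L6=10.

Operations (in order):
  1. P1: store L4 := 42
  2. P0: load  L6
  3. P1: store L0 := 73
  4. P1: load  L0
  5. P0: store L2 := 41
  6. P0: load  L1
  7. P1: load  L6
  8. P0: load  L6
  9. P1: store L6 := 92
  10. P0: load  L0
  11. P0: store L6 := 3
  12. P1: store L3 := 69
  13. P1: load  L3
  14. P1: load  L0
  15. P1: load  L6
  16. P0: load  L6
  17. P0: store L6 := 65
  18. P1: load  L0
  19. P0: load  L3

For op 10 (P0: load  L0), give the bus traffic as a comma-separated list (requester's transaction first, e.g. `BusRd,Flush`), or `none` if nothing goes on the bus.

1. P1: store L4 := 42  bus=[BusRdX]  L4: P0=I P1=M  mem[L4]=30
2. P0: load  L6  bus=[BusRd]  L6: P0=E P1=I  mem[L6]=10
3. P1: store L0 := 73  bus=[BusRdX]  L0: P0=I P1=M  mem[L0]=90
4. P1: load  L0  bus=[-]  L0: P0=I P1=M  mem[L0]=90
5. P0: store L2 := 41  bus=[BusRdX]  L2: P0=M P1=I  mem[L2]=40
6. P0: load  L1  bus=[BusRd]  L1: P0=E P1=I  mem[L1]=10
7. P1: load  L6  bus=[BusRd]  L6: P0=S P1=S  mem[L6]=10
8. P0: load  L6  bus=[-]  L6: P0=S P1=S  mem[L6]=10
9. P1: store L6 := 92  bus=[BusUpgr]  L6: P0=I P1=M  mem[L6]=10
10. P0: load  L0  bus=[BusRd]  L0: P0=S P1=O  mem[L0]=90
11. P0: store L6 := 3  bus=[BusRdX,Flush]  L6: P0=M P1=I  mem[L6]=92
12. P1: store L3 := 69  bus=[BusRdX]  L3: P0=I P1=M  mem[L3]=80
13. P1: load  L3  bus=[-]  L3: P0=I P1=M  mem[L3]=80
14. P1: load  L0  bus=[-]  L0: P0=S P1=O  mem[L0]=90
15. P1: load  L6  bus=[BusRd]  L6: P0=O P1=S  mem[L6]=92
16. P0: load  L6  bus=[-]  L6: P0=O P1=S  mem[L6]=92
17. P0: store L6 := 65  bus=[BusUpgr]  L6: P0=M P1=I  mem[L6]=92
18. P1: load  L0  bus=[-]  L0: P0=S P1=O  mem[L0]=90
19. P0: load  L3  bus=[BusRd]  L3: P0=S P1=O  mem[L3]=80

bus = BusRd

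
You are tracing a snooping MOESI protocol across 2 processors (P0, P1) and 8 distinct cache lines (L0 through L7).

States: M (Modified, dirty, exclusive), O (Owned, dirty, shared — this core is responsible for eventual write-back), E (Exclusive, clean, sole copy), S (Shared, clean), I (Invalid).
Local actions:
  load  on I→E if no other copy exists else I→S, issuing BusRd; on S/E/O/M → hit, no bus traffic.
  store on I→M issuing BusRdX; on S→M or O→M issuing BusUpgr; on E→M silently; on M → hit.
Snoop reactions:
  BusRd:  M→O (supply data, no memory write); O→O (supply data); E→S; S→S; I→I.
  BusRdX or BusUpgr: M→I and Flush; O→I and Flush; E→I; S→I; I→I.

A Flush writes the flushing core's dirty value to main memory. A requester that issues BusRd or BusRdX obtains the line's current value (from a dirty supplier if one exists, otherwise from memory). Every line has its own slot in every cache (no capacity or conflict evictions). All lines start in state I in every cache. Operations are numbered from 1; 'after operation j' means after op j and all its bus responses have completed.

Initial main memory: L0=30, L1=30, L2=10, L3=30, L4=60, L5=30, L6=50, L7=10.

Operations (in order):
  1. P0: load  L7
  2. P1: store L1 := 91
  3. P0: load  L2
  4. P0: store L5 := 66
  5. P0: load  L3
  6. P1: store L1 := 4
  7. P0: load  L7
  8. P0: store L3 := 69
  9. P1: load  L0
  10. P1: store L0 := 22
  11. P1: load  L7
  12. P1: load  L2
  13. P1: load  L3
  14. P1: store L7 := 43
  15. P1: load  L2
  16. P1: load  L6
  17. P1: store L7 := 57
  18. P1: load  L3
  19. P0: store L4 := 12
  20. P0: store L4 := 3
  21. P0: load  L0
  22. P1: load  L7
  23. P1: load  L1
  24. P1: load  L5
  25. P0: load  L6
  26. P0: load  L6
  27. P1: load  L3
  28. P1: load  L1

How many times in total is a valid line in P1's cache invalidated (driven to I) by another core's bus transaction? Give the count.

  op1 P0: load  L7 → E/I on L7; bus BusRd; mem=10
  op2 P1: store L1 := 91 → I/M on L1; bus BusRdX; mem=30
  op3 P0: load  L2 → E/I on L2; bus BusRd; mem=10
  op4 P0: store L5 := 66 → M/I on L5; bus BusRdX; mem=30
  op5 P0: load  L3 → E/I on L3; bus BusRd; mem=30
  op6 P1: store L1 := 4 → I/M on L1; bus (none); mem=30
  op7 P0: load  L7 → E/I on L7; bus (none); mem=10
  op8 P0: store L3 := 69 → M/I on L3; bus (none); mem=30
  op9 P1: load  L0 → I/E on L0; bus BusRd; mem=30
  op10 P1: store L0 := 22 → I/M on L0; bus (none); mem=30
  op11 P1: load  L7 → S/S on L7; bus BusRd; mem=10
  op12 P1: load  L2 → S/S on L2; bus BusRd; mem=10
  op13 P1: load  L3 → O/S on L3; bus BusRd; mem=30
  op14 P1: store L7 := 43 → I/M on L7; bus BusUpgr; mem=10
  op15 P1: load  L2 → S/S on L2; bus (none); mem=10
  op16 P1: load  L6 → I/E on L6; bus BusRd; mem=50
  op17 P1: store L7 := 57 → I/M on L7; bus (none); mem=10
  op18 P1: load  L3 → O/S on L3; bus (none); mem=30
  op19 P0: store L4 := 12 → M/I on L4; bus BusRdX; mem=60
  op20 P0: store L4 := 3 → M/I on L4; bus (none); mem=60
  op21 P0: load  L0 → S/O on L0; bus BusRd; mem=30
  op22 P1: load  L7 → I/M on L7; bus (none); mem=10
  op23 P1: load  L1 → I/M on L1; bus (none); mem=30
  op24 P1: load  L5 → O/S on L5; bus BusRd; mem=30
  op25 P0: load  L6 → S/S on L6; bus BusRd; mem=50
  op26 P0: load  L6 → S/S on L6; bus (none); mem=50
  op27 P1: load  L3 → O/S on L3; bus (none); mem=30
  op28 P1: load  L1 → I/M on L1; bus (none); mem=30

invalidations = 0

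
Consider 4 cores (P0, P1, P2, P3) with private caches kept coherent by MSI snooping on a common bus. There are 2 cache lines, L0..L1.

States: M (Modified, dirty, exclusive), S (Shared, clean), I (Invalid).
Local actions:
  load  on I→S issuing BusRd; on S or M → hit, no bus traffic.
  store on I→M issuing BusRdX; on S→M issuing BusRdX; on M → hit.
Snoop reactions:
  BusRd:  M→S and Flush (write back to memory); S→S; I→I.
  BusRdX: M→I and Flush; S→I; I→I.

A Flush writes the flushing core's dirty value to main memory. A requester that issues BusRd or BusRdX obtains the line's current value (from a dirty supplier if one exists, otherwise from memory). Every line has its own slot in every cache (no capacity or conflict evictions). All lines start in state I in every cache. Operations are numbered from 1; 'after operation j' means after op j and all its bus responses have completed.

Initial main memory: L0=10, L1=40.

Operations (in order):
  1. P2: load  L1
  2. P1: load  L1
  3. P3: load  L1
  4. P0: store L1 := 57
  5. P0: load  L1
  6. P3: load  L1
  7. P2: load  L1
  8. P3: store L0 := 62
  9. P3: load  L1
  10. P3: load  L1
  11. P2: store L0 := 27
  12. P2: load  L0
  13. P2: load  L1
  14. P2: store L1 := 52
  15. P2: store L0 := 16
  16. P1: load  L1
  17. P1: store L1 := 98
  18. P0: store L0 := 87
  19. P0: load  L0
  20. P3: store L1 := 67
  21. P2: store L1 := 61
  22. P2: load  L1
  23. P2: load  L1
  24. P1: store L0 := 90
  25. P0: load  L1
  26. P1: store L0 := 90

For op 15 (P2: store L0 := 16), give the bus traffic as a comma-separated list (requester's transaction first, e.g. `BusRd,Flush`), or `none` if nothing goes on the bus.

1. P2: load  L1  bus=[BusRd]  L1: P0=I P1=I P2=S P3=I  mem[L1]=40
2. P1: load  L1  bus=[BusRd]  L1: P0=I P1=S P2=S P3=I  mem[L1]=40
3. P3: load  L1  bus=[BusRd]  L1: P0=I P1=S P2=S P3=S  mem[L1]=40
4. P0: store L1 := 57  bus=[BusRdX]  L1: P0=M P1=I P2=I P3=I  mem[L1]=40
5. P0: load  L1  bus=[-]  L1: P0=M P1=I P2=I P3=I  mem[L1]=40
6. P3: load  L1  bus=[BusRd,Flush]  L1: P0=S P1=I P2=I P3=S  mem[L1]=57
7. P2: load  L1  bus=[BusRd]  L1: P0=S P1=I P2=S P3=S  mem[L1]=57
8. P3: store L0 := 62  bus=[BusRdX]  L0: P0=I P1=I P2=I P3=M  mem[L0]=10
9. P3: load  L1  bus=[-]  L1: P0=S P1=I P2=S P3=S  mem[L1]=57
10. P3: load  L1  bus=[-]  L1: P0=S P1=I P2=S P3=S  mem[L1]=57
11. P2: store L0 := 27  bus=[BusRdX,Flush]  L0: P0=I P1=I P2=M P3=I  mem[L0]=62
12. P2: load  L0  bus=[-]  L0: P0=I P1=I P2=M P3=I  mem[L0]=62
13. P2: load  L1  bus=[-]  L1: P0=S P1=I P2=S P3=S  mem[L1]=57
14. P2: store L1 := 52  bus=[BusRdX]  L1: P0=I P1=I P2=M P3=I  mem[L1]=57
15. P2: store L0 := 16  bus=[-]  L0: P0=I P1=I P2=M P3=I  mem[L0]=62
16. P1: load  L1  bus=[BusRd,Flush]  L1: P0=I P1=S P2=S P3=I  mem[L1]=52
17. P1: store L1 := 98  bus=[BusRdX]  L1: P0=I P1=M P2=I P3=I  mem[L1]=52
18. P0: store L0 := 87  bus=[BusRdX,Flush]  L0: P0=M P1=I P2=I P3=I  mem[L0]=16
19. P0: load  L0  bus=[-]  L0: P0=M P1=I P2=I P3=I  mem[L0]=16
20. P3: store L1 := 67  bus=[BusRdX,Flush]  L1: P0=I P1=I P2=I P3=M  mem[L1]=98
21. P2: store L1 := 61  bus=[BusRdX,Flush]  L1: P0=I P1=I P2=M P3=I  mem[L1]=67
22. P2: load  L1  bus=[-]  L1: P0=I P1=I P2=M P3=I  mem[L1]=67
23. P2: load  L1  bus=[-]  L1: P0=I P1=I P2=M P3=I  mem[L1]=67
24. P1: store L0 := 90  bus=[BusRdX,Flush]  L0: P0=I P1=M P2=I P3=I  mem[L0]=87
25. P0: load  L1  bus=[BusRd,Flush]  L1: P0=S P1=I P2=S P3=I  mem[L1]=61
26. P1: store L0 := 90  bus=[-]  L0: P0=I P1=M P2=I P3=I  mem[L0]=87

bus = none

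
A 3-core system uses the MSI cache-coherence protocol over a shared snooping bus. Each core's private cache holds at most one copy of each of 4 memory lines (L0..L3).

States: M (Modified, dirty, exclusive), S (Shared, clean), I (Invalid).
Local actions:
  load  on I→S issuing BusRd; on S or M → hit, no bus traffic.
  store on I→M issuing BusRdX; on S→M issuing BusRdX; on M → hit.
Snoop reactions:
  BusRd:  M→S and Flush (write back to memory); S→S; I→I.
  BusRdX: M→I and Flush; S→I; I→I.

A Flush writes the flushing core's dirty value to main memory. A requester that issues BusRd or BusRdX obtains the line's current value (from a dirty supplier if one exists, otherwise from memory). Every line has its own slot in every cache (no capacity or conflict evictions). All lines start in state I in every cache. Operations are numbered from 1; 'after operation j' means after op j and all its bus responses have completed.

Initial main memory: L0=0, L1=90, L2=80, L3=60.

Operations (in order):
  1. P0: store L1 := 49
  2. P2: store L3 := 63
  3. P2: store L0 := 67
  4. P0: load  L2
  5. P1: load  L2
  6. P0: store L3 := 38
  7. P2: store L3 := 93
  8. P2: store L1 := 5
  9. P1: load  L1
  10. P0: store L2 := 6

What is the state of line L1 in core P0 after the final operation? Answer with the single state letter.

state = I

1. P0: store L1 := 49  bus=[BusRdX]  L1: P0=M P1=I P2=I  mem[L1]=90
2. P2: store L3 := 63  bus=[BusRdX]  L3: P0=I P1=I P2=M  mem[L3]=60
3. P2: store L0 := 67  bus=[BusRdX]  L0: P0=I P1=I P2=M  mem[L0]=0
4. P0: load  L2  bus=[BusRd]  L2: P0=S P1=I P2=I  mem[L2]=80
5. P1: load  L2  bus=[BusRd]  L2: P0=S P1=S P2=I  mem[L2]=80
6. P0: store L3 := 38  bus=[BusRdX,Flush]  L3: P0=M P1=I P2=I  mem[L3]=63
7. P2: store L3 := 93  bus=[BusRdX,Flush]  L3: P0=I P1=I P2=M  mem[L3]=38
8. P2: store L1 := 5  bus=[BusRdX,Flush]  L1: P0=I P1=I P2=M  mem[L1]=49
9. P1: load  L1  bus=[BusRd,Flush]  L1: P0=I P1=S P2=S  mem[L1]=5
10. P0: store L2 := 6  bus=[BusRdX]  L2: P0=M P1=I P2=I  mem[L2]=80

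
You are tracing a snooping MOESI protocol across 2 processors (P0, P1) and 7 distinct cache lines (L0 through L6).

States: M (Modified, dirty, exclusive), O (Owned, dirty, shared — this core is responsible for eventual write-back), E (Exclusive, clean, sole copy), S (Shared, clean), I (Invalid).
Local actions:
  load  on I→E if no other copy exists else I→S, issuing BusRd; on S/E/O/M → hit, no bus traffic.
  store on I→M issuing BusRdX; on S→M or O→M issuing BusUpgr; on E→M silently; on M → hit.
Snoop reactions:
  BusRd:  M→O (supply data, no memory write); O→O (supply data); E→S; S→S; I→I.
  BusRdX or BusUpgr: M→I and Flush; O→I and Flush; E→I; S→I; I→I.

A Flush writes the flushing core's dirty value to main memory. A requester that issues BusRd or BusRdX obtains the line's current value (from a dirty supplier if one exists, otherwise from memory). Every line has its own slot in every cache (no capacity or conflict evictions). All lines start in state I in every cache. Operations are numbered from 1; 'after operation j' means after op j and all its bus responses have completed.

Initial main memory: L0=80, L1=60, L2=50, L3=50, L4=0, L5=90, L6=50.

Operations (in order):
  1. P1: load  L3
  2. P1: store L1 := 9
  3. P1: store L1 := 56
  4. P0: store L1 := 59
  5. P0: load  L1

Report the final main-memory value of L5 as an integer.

memory[L5] = 90

step 1: P1: load  L3  ⟶  IE  (L3)  txn=BusRd  M[L3]=50
step 2: P1: store L1 := 9  ⟶  IM  (L1)  txn=BusRdX  M[L1]=60
step 3: P1: store L1 := 56  ⟶  IM  (L1)  txn=∅  M[L1]=60
step 4: P0: store L1 := 59  ⟶  MI  (L1)  txn=BusRdX+Flush  M[L1]=56
step 5: P0: load  L1  ⟶  MI  (L1)  txn=∅  M[L1]=56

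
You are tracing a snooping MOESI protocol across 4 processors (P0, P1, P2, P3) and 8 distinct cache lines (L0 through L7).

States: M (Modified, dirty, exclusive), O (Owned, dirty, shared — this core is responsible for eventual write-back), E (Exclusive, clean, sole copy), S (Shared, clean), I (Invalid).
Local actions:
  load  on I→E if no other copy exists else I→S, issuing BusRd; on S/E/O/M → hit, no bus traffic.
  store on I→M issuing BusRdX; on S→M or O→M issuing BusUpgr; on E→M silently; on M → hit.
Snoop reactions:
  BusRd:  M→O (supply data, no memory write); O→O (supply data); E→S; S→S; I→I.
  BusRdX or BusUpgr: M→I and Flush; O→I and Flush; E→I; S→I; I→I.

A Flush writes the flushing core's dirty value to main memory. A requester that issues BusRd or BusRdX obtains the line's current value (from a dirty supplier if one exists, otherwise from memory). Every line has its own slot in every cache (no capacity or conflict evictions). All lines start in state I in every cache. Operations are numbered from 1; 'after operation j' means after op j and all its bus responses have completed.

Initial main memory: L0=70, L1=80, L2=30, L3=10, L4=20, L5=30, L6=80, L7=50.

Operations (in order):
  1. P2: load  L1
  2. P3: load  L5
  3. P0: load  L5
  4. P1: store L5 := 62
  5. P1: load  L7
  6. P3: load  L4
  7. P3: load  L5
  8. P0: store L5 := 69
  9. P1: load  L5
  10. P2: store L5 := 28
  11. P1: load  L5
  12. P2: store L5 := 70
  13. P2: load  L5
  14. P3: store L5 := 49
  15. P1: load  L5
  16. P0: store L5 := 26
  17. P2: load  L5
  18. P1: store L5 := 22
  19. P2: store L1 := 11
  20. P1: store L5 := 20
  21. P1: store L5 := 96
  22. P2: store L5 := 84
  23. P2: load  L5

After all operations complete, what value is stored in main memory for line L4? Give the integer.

memory[L4] = 20

step 1: P2: load  L1  ⟶  IIEI  (L1)  txn=BusRd  M[L1]=80
step 2: P3: load  L5  ⟶  IIIE  (L5)  txn=BusRd  M[L5]=30
step 3: P0: load  L5  ⟶  SIIS  (L5)  txn=BusRd  M[L5]=30
step 4: P1: store L5 := 62  ⟶  IMII  (L5)  txn=BusRdX  M[L5]=30
step 5: P1: load  L7  ⟶  IEII  (L7)  txn=BusRd  M[L7]=50
step 6: P3: load  L4  ⟶  IIIE  (L4)  txn=BusRd  M[L4]=20
step 7: P3: load  L5  ⟶  IOIS  (L5)  txn=BusRd  M[L5]=30
step 8: P0: store L5 := 69  ⟶  MIII  (L5)  txn=BusRdX+Flush  M[L5]=62
step 9: P1: load  L5  ⟶  OSII  (L5)  txn=BusRd  M[L5]=62
step 10: P2: store L5 := 28  ⟶  IIMI  (L5)  txn=BusRdX+Flush  M[L5]=69
step 11: P1: load  L5  ⟶  ISOI  (L5)  txn=BusRd  M[L5]=69
step 12: P2: store L5 := 70  ⟶  IIMI  (L5)  txn=BusUpgr  M[L5]=69
step 13: P2: load  L5  ⟶  IIMI  (L5)  txn=∅  M[L5]=69
step 14: P3: store L5 := 49  ⟶  IIIM  (L5)  txn=BusRdX+Flush  M[L5]=70
step 15: P1: load  L5  ⟶  ISIO  (L5)  txn=BusRd  M[L5]=70
step 16: P0: store L5 := 26  ⟶  MIII  (L5)  txn=BusRdX+Flush  M[L5]=49
step 17: P2: load  L5  ⟶  OISI  (L5)  txn=BusRd  M[L5]=49
step 18: P1: store L5 := 22  ⟶  IMII  (L5)  txn=BusRdX+Flush  M[L5]=26
step 19: P2: store L1 := 11  ⟶  IIMI  (L1)  txn=∅  M[L1]=80
step 20: P1: store L5 := 20  ⟶  IMII  (L5)  txn=∅  M[L5]=26
step 21: P1: store L5 := 96  ⟶  IMII  (L5)  txn=∅  M[L5]=26
step 22: P2: store L5 := 84  ⟶  IIMI  (L5)  txn=BusRdX+Flush  M[L5]=96
step 23: P2: load  L5  ⟶  IIMI  (L5)  txn=∅  M[L5]=96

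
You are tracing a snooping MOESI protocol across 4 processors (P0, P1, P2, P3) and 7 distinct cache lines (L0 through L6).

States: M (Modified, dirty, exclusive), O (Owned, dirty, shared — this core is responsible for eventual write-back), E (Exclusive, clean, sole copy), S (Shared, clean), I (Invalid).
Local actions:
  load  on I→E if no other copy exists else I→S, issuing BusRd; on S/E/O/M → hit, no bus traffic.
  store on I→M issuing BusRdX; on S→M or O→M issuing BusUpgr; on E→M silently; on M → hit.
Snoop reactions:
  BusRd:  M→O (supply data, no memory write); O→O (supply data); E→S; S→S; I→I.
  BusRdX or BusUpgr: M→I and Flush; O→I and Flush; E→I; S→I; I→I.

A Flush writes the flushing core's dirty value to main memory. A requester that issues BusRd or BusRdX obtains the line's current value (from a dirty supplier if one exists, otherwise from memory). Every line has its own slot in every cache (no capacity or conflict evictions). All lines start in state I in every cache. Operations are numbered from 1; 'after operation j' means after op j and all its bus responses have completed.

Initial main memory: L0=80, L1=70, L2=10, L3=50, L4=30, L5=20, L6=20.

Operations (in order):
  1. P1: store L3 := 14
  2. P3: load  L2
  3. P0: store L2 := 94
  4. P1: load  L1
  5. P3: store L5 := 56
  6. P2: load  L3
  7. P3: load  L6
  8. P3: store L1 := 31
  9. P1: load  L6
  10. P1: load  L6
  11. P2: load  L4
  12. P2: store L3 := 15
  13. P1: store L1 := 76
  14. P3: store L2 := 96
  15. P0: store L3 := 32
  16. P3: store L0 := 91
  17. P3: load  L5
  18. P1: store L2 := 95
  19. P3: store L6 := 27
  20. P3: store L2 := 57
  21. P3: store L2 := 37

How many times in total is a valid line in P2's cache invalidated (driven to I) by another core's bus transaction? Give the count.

invalidations = 1

  op1 P1: store L3 := 14 → I/M/I/I on L3; bus BusRdX; mem=50
  op2 P3: load  L2 → I/I/I/E on L2; bus BusRd; mem=10
  op3 P0: store L2 := 94 → M/I/I/I on L2; bus BusRdX; mem=10
  op4 P1: load  L1 → I/E/I/I on L1; bus BusRd; mem=70
  op5 P3: store L5 := 56 → I/I/I/M on L5; bus BusRdX; mem=20
  op6 P2: load  L3 → I/O/S/I on L3; bus BusRd; mem=50
  op7 P3: load  L6 → I/I/I/E on L6; bus BusRd; mem=20
  op8 P3: store L1 := 31 → I/I/I/M on L1; bus BusRdX; mem=70
  op9 P1: load  L6 → I/S/I/S on L6; bus BusRd; mem=20
  op10 P1: load  L6 → I/S/I/S on L6; bus (none); mem=20
  op11 P2: load  L4 → I/I/E/I on L4; bus BusRd; mem=30
  op12 P2: store L3 := 15 → I/I/M/I on L3; bus BusUpgr Flush; mem=14
  op13 P1: store L1 := 76 → I/M/I/I on L1; bus BusRdX Flush; mem=31
  op14 P3: store L2 := 96 → I/I/I/M on L2; bus BusRdX Flush; mem=94
  op15 P0: store L3 := 32 → M/I/I/I on L3; bus BusRdX Flush; mem=15
  op16 P3: store L0 := 91 → I/I/I/M on L0; bus BusRdX; mem=80
  op17 P3: load  L5 → I/I/I/M on L5; bus (none); mem=20
  op18 P1: store L2 := 95 → I/M/I/I on L2; bus BusRdX Flush; mem=96
  op19 P3: store L6 := 27 → I/I/I/M on L6; bus BusUpgr; mem=20
  op20 P3: store L2 := 57 → I/I/I/M on L2; bus BusRdX Flush; mem=95
  op21 P3: store L2 := 37 → I/I/I/M on L2; bus (none); mem=95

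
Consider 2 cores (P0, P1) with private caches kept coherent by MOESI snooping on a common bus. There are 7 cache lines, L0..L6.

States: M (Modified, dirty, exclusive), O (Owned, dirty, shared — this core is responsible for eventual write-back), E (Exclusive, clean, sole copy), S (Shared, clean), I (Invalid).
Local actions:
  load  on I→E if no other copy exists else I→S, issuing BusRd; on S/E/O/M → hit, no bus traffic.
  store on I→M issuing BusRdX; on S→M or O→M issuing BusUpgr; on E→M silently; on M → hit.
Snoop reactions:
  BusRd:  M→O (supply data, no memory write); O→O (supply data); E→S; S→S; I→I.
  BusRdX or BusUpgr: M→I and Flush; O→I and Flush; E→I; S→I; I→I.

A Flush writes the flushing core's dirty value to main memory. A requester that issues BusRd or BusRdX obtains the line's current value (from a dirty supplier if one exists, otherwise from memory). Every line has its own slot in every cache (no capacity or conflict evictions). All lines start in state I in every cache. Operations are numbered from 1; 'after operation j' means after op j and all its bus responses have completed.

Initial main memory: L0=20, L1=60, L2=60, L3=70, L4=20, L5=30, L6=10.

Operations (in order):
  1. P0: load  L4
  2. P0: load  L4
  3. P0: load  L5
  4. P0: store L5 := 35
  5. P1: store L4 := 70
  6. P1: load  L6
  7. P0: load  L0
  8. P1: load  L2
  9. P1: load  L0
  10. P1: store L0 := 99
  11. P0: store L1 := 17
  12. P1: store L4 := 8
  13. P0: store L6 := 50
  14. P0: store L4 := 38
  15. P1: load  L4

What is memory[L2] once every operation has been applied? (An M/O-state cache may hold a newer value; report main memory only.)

step 1: P0: load  L4  ⟶  EI  (L4)  txn=BusRd  M[L4]=20
step 2: P0: load  L4  ⟶  EI  (L4)  txn=∅  M[L4]=20
step 3: P0: load  L5  ⟶  EI  (L5)  txn=BusRd  M[L5]=30
step 4: P0: store L5 := 35  ⟶  MI  (L5)  txn=∅  M[L5]=30
step 5: P1: store L4 := 70  ⟶  IM  (L4)  txn=BusRdX  M[L4]=20
step 6: P1: load  L6  ⟶  IE  (L6)  txn=BusRd  M[L6]=10
step 7: P0: load  L0  ⟶  EI  (L0)  txn=BusRd  M[L0]=20
step 8: P1: load  L2  ⟶  IE  (L2)  txn=BusRd  M[L2]=60
step 9: P1: load  L0  ⟶  SS  (L0)  txn=BusRd  M[L0]=20
step 10: P1: store L0 := 99  ⟶  IM  (L0)  txn=BusUpgr  M[L0]=20
step 11: P0: store L1 := 17  ⟶  MI  (L1)  txn=BusRdX  M[L1]=60
step 12: P1: store L4 := 8  ⟶  IM  (L4)  txn=∅  M[L4]=20
step 13: P0: store L6 := 50  ⟶  MI  (L6)  txn=BusRdX  M[L6]=10
step 14: P0: store L4 := 38  ⟶  MI  (L4)  txn=BusRdX+Flush  M[L4]=8
step 15: P1: load  L4  ⟶  OS  (L4)  txn=BusRd  M[L4]=8

memory[L2] = 60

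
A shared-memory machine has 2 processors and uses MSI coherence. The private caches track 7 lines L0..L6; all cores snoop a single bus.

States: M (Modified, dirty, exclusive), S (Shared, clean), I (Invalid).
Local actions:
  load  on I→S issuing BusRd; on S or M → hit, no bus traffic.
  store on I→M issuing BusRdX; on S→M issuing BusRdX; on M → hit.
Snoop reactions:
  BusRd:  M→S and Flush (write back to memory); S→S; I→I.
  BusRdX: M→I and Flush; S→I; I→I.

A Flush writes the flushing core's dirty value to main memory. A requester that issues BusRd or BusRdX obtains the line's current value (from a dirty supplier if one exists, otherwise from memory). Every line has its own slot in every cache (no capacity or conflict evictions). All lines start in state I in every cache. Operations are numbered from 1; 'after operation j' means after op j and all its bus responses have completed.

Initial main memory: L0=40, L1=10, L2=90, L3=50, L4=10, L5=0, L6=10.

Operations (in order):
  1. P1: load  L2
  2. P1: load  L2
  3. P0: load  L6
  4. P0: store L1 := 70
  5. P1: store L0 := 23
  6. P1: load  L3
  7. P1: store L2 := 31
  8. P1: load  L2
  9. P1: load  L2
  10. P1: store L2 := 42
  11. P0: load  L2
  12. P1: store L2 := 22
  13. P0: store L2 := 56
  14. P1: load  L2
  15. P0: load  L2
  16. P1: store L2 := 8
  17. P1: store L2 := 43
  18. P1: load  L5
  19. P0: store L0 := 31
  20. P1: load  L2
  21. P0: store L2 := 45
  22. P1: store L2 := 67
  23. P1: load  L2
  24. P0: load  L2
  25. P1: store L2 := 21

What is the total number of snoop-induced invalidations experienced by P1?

[1] P1: load  L2 | P0:I, P1:S(90) | bus: BusRd
[2] P1: load  L2 | P0:I, P1:S(90) | bus: none
[3] P0: load  L6 | P0:S(10), P1:I | bus: BusRd
[4] P0: store L1 := 70 | P0:M(70), P1:I | bus: BusRdX
[5] P1: store L0 := 23 | P0:I, P1:M(23) | bus: BusRdX
[6] P1: load  L3 | P0:I, P1:S(50) | bus: BusRd
[7] P1: store L2 := 31 | P0:I, P1:M(31) | bus: BusRdX
[8] P1: load  L2 | P0:I, P1:M(31) | bus: none
[9] P1: load  L2 | P0:I, P1:M(31) | bus: none
[10] P1: store L2 := 42 | P0:I, P1:M(42) | bus: none
[11] P0: load  L2 | P0:S(42), P1:S(42) | bus: BusRd,Flush
[12] P1: store L2 := 22 | P0:I, P1:M(22) | bus: BusRdX
[13] P0: store L2 := 56 | P0:M(56), P1:I | bus: BusRdX,Flush
[14] P1: load  L2 | P0:S(56), P1:S(56) | bus: BusRd,Flush
[15] P0: load  L2 | P0:S(56), P1:S(56) | bus: none
[16] P1: store L2 := 8 | P0:I, P1:M(8) | bus: BusRdX
[17] P1: store L2 := 43 | P0:I, P1:M(43) | bus: none
[18] P1: load  L5 | P0:I, P1:S(0) | bus: BusRd
[19] P0: store L0 := 31 | P0:M(31), P1:I | bus: BusRdX,Flush
[20] P1: load  L2 | P0:I, P1:M(43) | bus: none
[21] P0: store L2 := 45 | P0:M(45), P1:I | bus: BusRdX,Flush
[22] P1: store L2 := 67 | P0:I, P1:M(67) | bus: BusRdX,Flush
[23] P1: load  L2 | P0:I, P1:M(67) | bus: none
[24] P0: load  L2 | P0:S(67), P1:S(67) | bus: BusRd,Flush
[25] P1: store L2 := 21 | P0:I, P1:M(21) | bus: BusRdX

invalidations = 3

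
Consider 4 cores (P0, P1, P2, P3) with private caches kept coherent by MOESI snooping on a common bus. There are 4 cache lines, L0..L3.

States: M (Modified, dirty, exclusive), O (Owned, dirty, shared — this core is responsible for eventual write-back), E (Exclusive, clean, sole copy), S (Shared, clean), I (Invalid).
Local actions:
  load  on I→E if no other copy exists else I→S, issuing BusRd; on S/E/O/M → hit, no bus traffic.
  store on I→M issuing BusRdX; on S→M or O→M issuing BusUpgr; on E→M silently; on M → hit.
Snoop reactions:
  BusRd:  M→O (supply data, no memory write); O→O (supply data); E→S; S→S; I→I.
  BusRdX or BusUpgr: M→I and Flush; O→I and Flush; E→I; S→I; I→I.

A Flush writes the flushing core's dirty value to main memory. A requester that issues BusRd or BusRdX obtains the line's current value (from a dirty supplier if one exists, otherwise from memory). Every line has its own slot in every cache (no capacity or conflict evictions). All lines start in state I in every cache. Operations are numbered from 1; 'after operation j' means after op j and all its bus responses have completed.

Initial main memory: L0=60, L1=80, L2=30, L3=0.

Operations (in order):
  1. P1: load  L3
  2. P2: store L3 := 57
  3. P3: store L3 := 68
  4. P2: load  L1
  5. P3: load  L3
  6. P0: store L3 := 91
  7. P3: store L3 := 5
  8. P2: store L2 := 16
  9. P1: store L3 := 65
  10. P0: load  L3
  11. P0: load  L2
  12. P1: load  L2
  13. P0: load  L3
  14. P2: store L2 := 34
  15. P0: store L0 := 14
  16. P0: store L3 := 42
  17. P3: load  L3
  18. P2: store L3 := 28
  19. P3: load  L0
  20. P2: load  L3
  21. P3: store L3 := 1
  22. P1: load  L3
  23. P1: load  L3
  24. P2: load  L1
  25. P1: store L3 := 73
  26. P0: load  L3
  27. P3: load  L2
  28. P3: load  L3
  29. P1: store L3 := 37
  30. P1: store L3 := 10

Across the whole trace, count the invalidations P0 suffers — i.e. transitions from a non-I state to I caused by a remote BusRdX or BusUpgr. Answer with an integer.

step 1: P1: load  L3  ⟶  IEII  (L3)  txn=BusRd  M[L3]=0
step 2: P2: store L3 := 57  ⟶  IIMI  (L3)  txn=BusRdX  M[L3]=0
step 3: P3: store L3 := 68  ⟶  IIIM  (L3)  txn=BusRdX+Flush  M[L3]=57
step 4: P2: load  L1  ⟶  IIEI  (L1)  txn=BusRd  M[L1]=80
step 5: P3: load  L3  ⟶  IIIM  (L3)  txn=∅  M[L3]=57
step 6: P0: store L3 := 91  ⟶  MIII  (L3)  txn=BusRdX+Flush  M[L3]=68
step 7: P3: store L3 := 5  ⟶  IIIM  (L3)  txn=BusRdX+Flush  M[L3]=91
step 8: P2: store L2 := 16  ⟶  IIMI  (L2)  txn=BusRdX  M[L2]=30
step 9: P1: store L3 := 65  ⟶  IMII  (L3)  txn=BusRdX+Flush  M[L3]=5
step 10: P0: load  L3  ⟶  SOII  (L3)  txn=BusRd  M[L3]=5
step 11: P0: load  L2  ⟶  SIOI  (L2)  txn=BusRd  M[L2]=30
step 12: P1: load  L2  ⟶  SSOI  (L2)  txn=BusRd  M[L2]=30
step 13: P0: load  L3  ⟶  SOII  (L3)  txn=∅  M[L3]=5
step 14: P2: store L2 := 34  ⟶  IIMI  (L2)  txn=BusUpgr  M[L2]=30
step 15: P0: store L0 := 14  ⟶  MIII  (L0)  txn=BusRdX  M[L0]=60
step 16: P0: store L3 := 42  ⟶  MIII  (L3)  txn=BusUpgr+Flush  M[L3]=65
step 17: P3: load  L3  ⟶  OIIS  (L3)  txn=BusRd  M[L3]=65
step 18: P2: store L3 := 28  ⟶  IIMI  (L3)  txn=BusRdX+Flush  M[L3]=42
step 19: P3: load  L0  ⟶  OIIS  (L0)  txn=BusRd  M[L0]=60
step 20: P2: load  L3  ⟶  IIMI  (L3)  txn=∅  M[L3]=42
step 21: P3: store L3 := 1  ⟶  IIIM  (L3)  txn=BusRdX+Flush  M[L3]=28
step 22: P1: load  L3  ⟶  ISIO  (L3)  txn=BusRd  M[L3]=28
step 23: P1: load  L3  ⟶  ISIO  (L3)  txn=∅  M[L3]=28
step 24: P2: load  L1  ⟶  IIEI  (L1)  txn=∅  M[L1]=80
step 25: P1: store L3 := 73  ⟶  IMII  (L3)  txn=BusUpgr+Flush  M[L3]=1
step 26: P0: load  L3  ⟶  SOII  (L3)  txn=BusRd  M[L3]=1
step 27: P3: load  L2  ⟶  IIOS  (L2)  txn=BusRd  M[L2]=30
step 28: P3: load  L3  ⟶  SOIS  (L3)  txn=BusRd  M[L3]=1
step 29: P1: store L3 := 37  ⟶  IMII  (L3)  txn=BusUpgr  M[L3]=1
step 30: P1: store L3 := 10  ⟶  IMII  (L3)  txn=∅  M[L3]=1

invalidations = 4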